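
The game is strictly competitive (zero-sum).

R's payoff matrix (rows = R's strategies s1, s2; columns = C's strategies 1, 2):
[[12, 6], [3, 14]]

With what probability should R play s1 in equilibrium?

11/17

Row minima are 6 and 3, so R's maximin is 6; column maxima are 12 and 14, so C's minimax is 12. These differ, so the equilibrium is in mixed strategies.
Let R play s1 with probability p. C is indifferent when 12p + 3(1−p) = 6p + 14(1−p), giving p = 11/17.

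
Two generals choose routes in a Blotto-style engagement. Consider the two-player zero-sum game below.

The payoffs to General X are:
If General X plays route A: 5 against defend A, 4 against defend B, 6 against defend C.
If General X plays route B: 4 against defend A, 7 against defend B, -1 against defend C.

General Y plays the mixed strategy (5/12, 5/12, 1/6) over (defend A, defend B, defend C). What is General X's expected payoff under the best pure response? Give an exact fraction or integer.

19/4

route A: (5)·(5/12) + (4)·(5/12) + (6)·(1/6) = 19/4.
route B: (4)·(5/12) + (7)·(5/12) + (-1)·(1/6) = 53/12.
The best pure response is route A with expected payoff 19/4.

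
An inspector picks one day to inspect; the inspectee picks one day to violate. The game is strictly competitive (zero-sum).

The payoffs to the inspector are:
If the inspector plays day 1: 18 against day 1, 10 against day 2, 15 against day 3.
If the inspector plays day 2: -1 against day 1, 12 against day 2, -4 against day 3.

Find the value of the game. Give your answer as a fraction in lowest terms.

220/21

Column day 1 is strictly dominated by day 3 for the inspectee (it gives the inspector more in every row).
The remaining 2×2 game on (day 1, day 2) × (day 2, day 3) has no saddle point. Let the inspector play day 1 with probability p; indifference gives 10p + 12(1−p) = 15p − 4(1−p), so p = 16/21.
Similarly the inspectee's optimal q on day 2 is 19/21, and the value is 10·(19/21) + (15)·(2/21) = 220/21.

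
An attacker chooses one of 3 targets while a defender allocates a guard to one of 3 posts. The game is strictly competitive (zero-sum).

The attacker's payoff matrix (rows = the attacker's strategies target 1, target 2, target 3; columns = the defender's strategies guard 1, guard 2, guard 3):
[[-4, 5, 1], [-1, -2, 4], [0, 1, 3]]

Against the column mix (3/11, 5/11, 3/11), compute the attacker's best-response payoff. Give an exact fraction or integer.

16/11

target 1: (-4)·(3/11) + (5)·(5/11) + (1)·(3/11) = 16/11.
target 2: (-1)·(3/11) + (-2)·(5/11) + (4)·(3/11) = -1/11.
target 3: (0)·(3/11) + (1)·(5/11) + (3)·(3/11) = 14/11.
The best pure response is target 1 with expected payoff 16/11.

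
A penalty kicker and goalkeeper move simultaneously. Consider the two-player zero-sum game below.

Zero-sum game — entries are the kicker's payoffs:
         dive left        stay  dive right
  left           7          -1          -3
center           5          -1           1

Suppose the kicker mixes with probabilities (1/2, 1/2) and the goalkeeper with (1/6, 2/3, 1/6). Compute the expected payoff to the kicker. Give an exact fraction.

1/6

Against (1/6, 2/3, 1/6), each row's expected payoff is left: 0; center: 1/3.
Taking the (1/2, 1/2)-weighted average: (1/2)·(0) + (1/2)·(1/3) = 1/6.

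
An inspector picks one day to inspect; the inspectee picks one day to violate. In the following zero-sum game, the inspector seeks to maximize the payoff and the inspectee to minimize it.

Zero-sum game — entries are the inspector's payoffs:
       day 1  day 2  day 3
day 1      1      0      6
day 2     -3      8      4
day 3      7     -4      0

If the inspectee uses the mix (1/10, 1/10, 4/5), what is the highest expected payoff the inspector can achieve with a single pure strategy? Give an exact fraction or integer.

49/10

day 1: (1)·(1/10) + (0)·(1/10) + (6)·(4/5) = 49/10.
day 2: (-3)·(1/10) + (8)·(1/10) + (4)·(4/5) = 37/10.
day 3: (7)·(1/10) + (-4)·(1/10) + (0)·(4/5) = 3/10.
The best pure response is day 1 with expected payoff 49/10.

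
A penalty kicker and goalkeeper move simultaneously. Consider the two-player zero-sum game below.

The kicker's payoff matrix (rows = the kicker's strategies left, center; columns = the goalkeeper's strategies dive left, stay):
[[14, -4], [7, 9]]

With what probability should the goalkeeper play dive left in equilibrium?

Row minima are -4 and 7, so the kicker's maximin is 7; column maxima are 14 and 9, so the goalkeeper's minimax is 9. These differ, so the equilibrium is in mixed strategies.
Let the goalkeeper play dive left with probability q. The kicker is indifferent when 14q − 4(1−q) = 7q + 9(1−q), giving q = 13/20.

13/20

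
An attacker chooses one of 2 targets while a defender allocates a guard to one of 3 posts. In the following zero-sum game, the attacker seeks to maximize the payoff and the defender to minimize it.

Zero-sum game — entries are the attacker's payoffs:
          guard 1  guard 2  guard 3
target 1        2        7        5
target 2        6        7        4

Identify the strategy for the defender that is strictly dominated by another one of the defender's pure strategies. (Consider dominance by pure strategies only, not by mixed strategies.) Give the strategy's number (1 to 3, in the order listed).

2

The defender prefers columns that give the attacker less. Compare guard 2 with guard 1: 2 < 7, 6 < 7.
So guard 1 strictly dominates guard 2 for the defender; guard 2 is strictly dominated.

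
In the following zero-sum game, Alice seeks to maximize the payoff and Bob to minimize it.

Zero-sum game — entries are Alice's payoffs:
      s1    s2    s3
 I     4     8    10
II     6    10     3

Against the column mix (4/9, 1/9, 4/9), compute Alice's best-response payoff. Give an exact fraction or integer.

I: (4)·(4/9) + (8)·(1/9) + (10)·(4/9) = 64/9.
II: (6)·(4/9) + (10)·(1/9) + (3)·(4/9) = 46/9.
The best pure response is I with expected payoff 64/9.

64/9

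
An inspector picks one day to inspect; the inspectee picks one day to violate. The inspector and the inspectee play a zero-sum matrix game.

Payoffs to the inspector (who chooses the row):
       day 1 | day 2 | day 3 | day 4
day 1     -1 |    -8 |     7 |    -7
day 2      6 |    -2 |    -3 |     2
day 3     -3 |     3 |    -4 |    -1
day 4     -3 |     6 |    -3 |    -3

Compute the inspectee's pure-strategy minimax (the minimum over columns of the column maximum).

2

The worst case (largest entry) in each column is day 1: 6, day 2: 6, day 3: 7, day 4: 2.
The best (smallest) of these is 2.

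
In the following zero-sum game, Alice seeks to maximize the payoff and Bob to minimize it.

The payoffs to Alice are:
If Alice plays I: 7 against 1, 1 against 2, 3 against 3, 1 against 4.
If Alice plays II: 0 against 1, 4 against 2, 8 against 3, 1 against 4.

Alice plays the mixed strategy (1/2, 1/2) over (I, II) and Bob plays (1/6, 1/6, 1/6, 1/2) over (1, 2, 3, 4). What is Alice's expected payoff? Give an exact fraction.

Against (1/6, 1/6, 1/6, 1/2), each row's expected payoff is I: 7/3; II: 5/2.
Taking the (1/2, 1/2)-weighted average: (1/2)·(7/3) + (1/2)·(5/2) = 29/12.

29/12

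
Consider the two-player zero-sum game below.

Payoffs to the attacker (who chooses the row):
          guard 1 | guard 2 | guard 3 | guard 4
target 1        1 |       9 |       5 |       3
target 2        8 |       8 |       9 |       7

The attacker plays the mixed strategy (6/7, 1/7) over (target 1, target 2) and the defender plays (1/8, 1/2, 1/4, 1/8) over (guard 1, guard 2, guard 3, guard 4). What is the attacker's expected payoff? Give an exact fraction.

365/56

Against (1/8, 1/2, 1/4, 1/8), each row's expected payoff is target 1: 25/4; target 2: 65/8.
Taking the (6/7, 1/7)-weighted average: (6/7)·(25/4) + (1/7)·(65/8) = 365/56.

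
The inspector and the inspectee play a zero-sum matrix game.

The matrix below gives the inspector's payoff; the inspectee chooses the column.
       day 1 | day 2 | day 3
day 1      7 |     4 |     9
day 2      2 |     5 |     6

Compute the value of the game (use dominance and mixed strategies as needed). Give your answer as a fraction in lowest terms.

9/2

Column day 3 is strictly dominated by day 2 for the inspectee (it gives the inspector more in every row).
The remaining 2×2 game on (day 1, day 2) × (day 1, day 2) has no saddle point. Let the inspector play day 1 with probability p; indifference gives 7p + 2(1−p) = 4p + 5(1−p), so p = 1/2.
Similarly the inspectee's optimal q on day 1 is 1/6, and the value is 7·(1/6) + (4)·(5/6) = 9/2.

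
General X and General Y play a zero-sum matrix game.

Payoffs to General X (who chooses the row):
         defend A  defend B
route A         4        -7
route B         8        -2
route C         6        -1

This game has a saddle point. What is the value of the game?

-1

Row minima: -7, -2, -1 → General X's maximin is -1.
Column maxima: 8, -1 → General Y's minimax is -1.
They coincide at (route C, defend B), so the value is -1.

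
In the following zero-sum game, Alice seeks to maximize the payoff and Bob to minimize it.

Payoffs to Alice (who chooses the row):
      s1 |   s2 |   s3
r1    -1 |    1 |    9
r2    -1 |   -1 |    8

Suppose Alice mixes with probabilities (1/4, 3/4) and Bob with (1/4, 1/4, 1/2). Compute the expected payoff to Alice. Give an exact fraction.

Against (1/4, 1/4, 1/2), each row's expected payoff is r1: 9/2; r2: 7/2.
Taking the (1/4, 3/4)-weighted average: (1/4)·(9/2) + (3/4)·(7/2) = 15/4.

15/4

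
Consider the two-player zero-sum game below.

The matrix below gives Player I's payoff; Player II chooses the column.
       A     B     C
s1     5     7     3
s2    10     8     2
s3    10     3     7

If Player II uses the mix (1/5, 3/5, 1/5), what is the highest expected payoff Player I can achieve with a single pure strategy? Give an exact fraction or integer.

s1: (5)·(1/5) + (7)·(3/5) + (3)·(1/5) = 29/5.
s2: (10)·(1/5) + (8)·(3/5) + (2)·(1/5) = 36/5.
s3: (10)·(1/5) + (3)·(3/5) + (7)·(1/5) = 26/5.
The best pure response is s2 with expected payoff 36/5.

36/5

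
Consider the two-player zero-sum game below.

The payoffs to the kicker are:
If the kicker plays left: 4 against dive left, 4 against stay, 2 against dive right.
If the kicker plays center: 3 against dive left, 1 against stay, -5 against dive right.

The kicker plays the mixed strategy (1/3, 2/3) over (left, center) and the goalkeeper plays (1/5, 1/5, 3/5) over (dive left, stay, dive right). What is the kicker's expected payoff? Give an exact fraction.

-8/15

Against (1/5, 1/5, 3/5), each row's expected payoff is left: 14/5; center: -11/5.
Taking the (1/3, 2/3)-weighted average: (1/3)·(14/5) + (2/3)·(-11/5) = -8/15.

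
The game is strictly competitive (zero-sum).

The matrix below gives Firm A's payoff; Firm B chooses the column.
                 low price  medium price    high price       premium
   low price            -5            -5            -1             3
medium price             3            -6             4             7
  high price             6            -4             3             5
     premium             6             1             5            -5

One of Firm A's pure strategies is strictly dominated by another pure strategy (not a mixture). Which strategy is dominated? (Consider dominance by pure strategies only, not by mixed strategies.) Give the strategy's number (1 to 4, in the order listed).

Compare low price with high price: 6 > -5, -4 > -5, 3 > -1, 5 > 3.
So high price strictly dominates low price for Firm A; low price is strictly dominated.

1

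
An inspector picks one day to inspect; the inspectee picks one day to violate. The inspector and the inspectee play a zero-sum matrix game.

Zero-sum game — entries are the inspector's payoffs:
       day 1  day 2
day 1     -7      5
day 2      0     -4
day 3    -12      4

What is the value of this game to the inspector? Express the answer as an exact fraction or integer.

-7/4

Row day 3 is strictly dominated by row day 1, so the inspector never plays it.
The remaining 2×2 game on (day 1, day 2) × (day 1, day 2) has no saddle point. Let the inspector play day 1 with probability p; indifference gives −7p = 5p − 4(1−p), so p = 1/4.
Similarly the inspectee's optimal q on day 1 is 9/16, and the value is -7·(9/16) + (5)·(7/16) = -7/4.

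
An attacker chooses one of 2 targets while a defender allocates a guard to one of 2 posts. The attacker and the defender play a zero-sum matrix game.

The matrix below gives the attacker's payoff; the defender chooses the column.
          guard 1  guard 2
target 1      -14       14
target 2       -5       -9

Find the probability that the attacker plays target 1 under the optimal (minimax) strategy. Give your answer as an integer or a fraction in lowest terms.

Row minima are -14 and -9, so the attacker's maximin is -9; column maxima are -5 and 14, so the defender's minimax is -5. These differ, so the equilibrium is in mixed strategies.
Let the attacker play target 1 with probability p. The defender is indifferent when −14p − 5(1−p) = 14p − 9(1−p), giving p = 1/8.

1/8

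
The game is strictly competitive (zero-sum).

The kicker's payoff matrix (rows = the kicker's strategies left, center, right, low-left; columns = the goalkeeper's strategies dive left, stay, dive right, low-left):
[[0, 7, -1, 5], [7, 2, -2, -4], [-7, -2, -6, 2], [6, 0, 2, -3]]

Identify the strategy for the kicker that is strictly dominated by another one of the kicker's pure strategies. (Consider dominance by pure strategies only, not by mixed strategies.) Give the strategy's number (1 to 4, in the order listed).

Compare right with left: 0 > -7, 7 > -2, -1 > -6, 5 > 2.
So left strictly dominates right for the kicker; right is strictly dominated.

3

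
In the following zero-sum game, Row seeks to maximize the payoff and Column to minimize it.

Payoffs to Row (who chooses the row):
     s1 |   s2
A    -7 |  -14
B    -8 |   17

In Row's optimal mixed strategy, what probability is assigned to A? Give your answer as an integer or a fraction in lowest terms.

25/32

Row minima are -14 and -8, so Row's maximin is -8; column maxima are -7 and 17, so Column's minimax is -7. These differ, so the equilibrium is in mixed strategies.
Let Row play A with probability p. Column is indifferent when −7p − 8(1−p) = −14p + 17(1−p), giving p = 25/32.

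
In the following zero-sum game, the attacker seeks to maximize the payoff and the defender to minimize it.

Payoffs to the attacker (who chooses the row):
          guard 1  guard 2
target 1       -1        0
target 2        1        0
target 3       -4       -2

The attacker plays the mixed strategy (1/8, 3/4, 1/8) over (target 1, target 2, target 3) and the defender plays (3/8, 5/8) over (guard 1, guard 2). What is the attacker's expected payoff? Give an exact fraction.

Against (3/8, 5/8), each row's expected payoff is target 1: -3/8; target 2: 3/8; target 3: -11/4.
Taking the (1/8, 3/4, 1/8)-weighted average: (1/8)·(-3/8) + (3/4)·(3/8) + (1/8)·(-11/4) = -7/64.

-7/64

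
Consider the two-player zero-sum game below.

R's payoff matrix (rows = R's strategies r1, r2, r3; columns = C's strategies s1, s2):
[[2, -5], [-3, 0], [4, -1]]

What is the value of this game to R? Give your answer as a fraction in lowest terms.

-3/8

Row r1 is strictly dominated by row r3, so R never plays it.
The remaining 2×2 game on (r2, r3) × (s1, s2) has no saddle point. Let R play r2 with probability p; indifference gives −3p + 4(1−p) = −(1−p), so p = 5/8.
Similarly C's optimal q on s1 is 1/8, and the value is -3·(1/8) + (0)·(7/8) = -3/8.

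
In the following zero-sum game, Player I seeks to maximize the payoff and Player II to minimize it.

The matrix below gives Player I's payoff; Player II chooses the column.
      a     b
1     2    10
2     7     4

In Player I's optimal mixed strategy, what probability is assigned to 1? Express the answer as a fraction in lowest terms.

3/11

Row minima are 2 and 4, so Player I's maximin is 4; column maxima are 7 and 10, so Player II's minimax is 7. These differ, so the equilibrium is in mixed strategies.
Let Player I play 1 with probability p. Player II is indifferent when 2p + 7(1−p) = 10p + 4(1−p), giving p = 3/11.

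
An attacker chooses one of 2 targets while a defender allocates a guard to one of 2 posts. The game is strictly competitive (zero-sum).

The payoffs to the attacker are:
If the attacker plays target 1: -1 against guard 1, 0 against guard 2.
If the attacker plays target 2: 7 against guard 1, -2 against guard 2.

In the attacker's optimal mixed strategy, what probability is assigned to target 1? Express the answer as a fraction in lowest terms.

Row minima are -1 and -2, so the attacker's maximin is -1; column maxima are 7 and 0, so the defender's minimax is 0. These differ, so the equilibrium is in mixed strategies.
Let the attacker play target 1 with probability p. The defender is indifferent when −p + 7(1−p) = −2(1−p), giving p = 9/10.

9/10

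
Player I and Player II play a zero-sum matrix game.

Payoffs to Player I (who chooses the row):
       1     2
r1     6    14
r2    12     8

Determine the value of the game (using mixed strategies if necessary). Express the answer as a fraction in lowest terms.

10

Row minima are 6 and 8, so Player I's maximin is 8; column maxima are 12 and 14, so Player II's minimax is 12. These differ, so the equilibrium is in mixed strategies.
Let Player I play r1 with probability p. Player II is indifferent when 6p + 12(1−p) = 14p + 8(1−p), giving p = 1/3.
Let Player II play 1 with probability q. Player I is indifferent when 6q + 14(1−q) = 12q + 8(1−q), giving q = 1/2.
The value is 6·(1/2) + (14)·(1/2) = 10.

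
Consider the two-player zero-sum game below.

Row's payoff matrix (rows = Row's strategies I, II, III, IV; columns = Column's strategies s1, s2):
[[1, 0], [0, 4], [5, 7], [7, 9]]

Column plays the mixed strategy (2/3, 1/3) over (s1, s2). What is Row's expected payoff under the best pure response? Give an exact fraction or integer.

I: (1)·(2/3) + (0)·(1/3) = 2/3.
II: (0)·(2/3) + (4)·(1/3) = 4/3.
III: (5)·(2/3) + (7)·(1/3) = 17/3.
IV: (7)·(2/3) + (9)·(1/3) = 23/3.
The best pure response is IV with expected payoff 23/3.

23/3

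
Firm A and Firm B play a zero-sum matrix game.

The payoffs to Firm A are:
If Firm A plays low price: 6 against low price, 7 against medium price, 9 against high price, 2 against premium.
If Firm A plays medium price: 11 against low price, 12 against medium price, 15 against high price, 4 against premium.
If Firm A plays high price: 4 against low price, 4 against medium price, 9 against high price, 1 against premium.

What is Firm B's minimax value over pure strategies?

The worst case (largest entry) in each column is low price: 11, medium price: 12, high price: 15, premium: 4.
The best (smallest) of these is 4.

4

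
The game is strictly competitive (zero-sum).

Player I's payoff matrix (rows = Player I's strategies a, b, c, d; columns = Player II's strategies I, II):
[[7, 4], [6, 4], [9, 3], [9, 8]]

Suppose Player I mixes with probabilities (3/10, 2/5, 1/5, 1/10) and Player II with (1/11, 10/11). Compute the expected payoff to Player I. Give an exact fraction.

Against (1/11, 10/11), each row's expected payoff is a: 47/11; b: 46/11; c: 39/11; d: 89/11.
Taking the (3/10, 2/5, 1/5, 1/10)-weighted average: (3/10)·(47/11) + (2/5)·(46/11) + (1/5)·(39/11) + (1/10)·(89/11) = 246/55.

246/55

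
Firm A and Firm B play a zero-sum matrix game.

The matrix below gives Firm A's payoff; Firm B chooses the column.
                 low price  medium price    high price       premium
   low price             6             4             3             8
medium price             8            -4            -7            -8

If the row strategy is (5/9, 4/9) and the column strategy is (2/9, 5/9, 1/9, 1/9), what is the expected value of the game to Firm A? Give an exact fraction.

139/81

Against (2/9, 5/9, 1/9, 1/9), each row's expected payoff is low price: 43/9; medium price: -19/9.
Taking the (5/9, 4/9)-weighted average: (5/9)·(43/9) + (4/9)·(-19/9) = 139/81.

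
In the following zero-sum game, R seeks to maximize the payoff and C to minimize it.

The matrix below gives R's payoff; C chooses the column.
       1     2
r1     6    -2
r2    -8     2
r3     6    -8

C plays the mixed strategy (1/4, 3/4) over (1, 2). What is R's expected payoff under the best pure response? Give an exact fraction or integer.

r1: (6)·(1/4) + (-2)·(3/4) = 0.
r2: (-8)·(1/4) + (2)·(3/4) = -1/2.
r3: (6)·(1/4) + (-8)·(3/4) = -9/2.
The best pure response is r1 with expected payoff 0.

0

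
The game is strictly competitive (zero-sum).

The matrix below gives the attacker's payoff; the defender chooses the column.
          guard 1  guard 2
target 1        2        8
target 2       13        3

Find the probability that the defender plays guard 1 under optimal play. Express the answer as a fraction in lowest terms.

5/16

Row minima are 2 and 3, so the attacker's maximin is 3; column maxima are 13 and 8, so the defender's minimax is 8. These differ, so the equilibrium is in mixed strategies.
Let the defender play guard 1 with probability q. The attacker is indifferent when 2q + 8(1−q) = 13q + 3(1−q), giving q = 5/16.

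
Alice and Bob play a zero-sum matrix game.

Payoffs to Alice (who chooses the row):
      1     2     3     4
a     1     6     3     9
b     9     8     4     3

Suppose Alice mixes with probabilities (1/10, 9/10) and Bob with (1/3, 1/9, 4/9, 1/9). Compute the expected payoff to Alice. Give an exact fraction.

Against (1/3, 1/9, 4/9, 1/9), each row's expected payoff is a: 10/3; b: 6.
Taking the (1/10, 9/10)-weighted average: (1/10)·(10/3) + (9/10)·(6) = 86/15.

86/15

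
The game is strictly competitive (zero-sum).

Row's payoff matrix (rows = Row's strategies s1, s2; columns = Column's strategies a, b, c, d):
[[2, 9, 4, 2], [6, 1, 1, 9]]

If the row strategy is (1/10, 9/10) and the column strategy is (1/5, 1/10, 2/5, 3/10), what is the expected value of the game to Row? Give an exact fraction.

431/100

Against (1/5, 1/10, 2/5, 3/10), each row's expected payoff is s1: 7/2; s2: 22/5.
Taking the (1/10, 9/10)-weighted average: (1/10)·(7/2) + (9/10)·(22/5) = 431/100.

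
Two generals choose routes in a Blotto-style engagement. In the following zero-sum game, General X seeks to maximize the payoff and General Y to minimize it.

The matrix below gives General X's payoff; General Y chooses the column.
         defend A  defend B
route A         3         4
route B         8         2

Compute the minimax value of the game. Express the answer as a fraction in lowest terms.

26/7

Row minima are 3 and 2, so General X's maximin is 3; column maxima are 8 and 4, so General Y's minimax is 4. These differ, so the equilibrium is in mixed strategies.
Let General X play route A with probability p. General Y is indifferent when 3p + 8(1−p) = 4p + 2(1−p), giving p = 6/7.
Let General Y play defend A with probability q. General X is indifferent when 3q + 4(1−q) = 8q + 2(1−q), giving q = 2/7.
The value is 3·(2/7) + (4)·(5/7) = 26/7.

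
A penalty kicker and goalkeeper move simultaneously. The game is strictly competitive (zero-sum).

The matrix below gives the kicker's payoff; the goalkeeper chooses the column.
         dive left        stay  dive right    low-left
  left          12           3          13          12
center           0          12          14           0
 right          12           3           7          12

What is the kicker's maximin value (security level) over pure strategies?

3

The worst-case payoff for each row is left: 3, center: 0, right: 3.
The best of these is 3.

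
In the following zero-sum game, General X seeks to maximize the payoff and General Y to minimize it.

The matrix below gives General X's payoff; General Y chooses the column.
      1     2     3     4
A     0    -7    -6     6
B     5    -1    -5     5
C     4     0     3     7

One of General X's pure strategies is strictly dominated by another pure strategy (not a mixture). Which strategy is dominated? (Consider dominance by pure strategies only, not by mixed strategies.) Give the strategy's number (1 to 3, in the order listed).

1

Compare A with C: 4 > 0, 0 > -7, 3 > -6, 7 > 6.
So C strictly dominates A for General X; A is strictly dominated.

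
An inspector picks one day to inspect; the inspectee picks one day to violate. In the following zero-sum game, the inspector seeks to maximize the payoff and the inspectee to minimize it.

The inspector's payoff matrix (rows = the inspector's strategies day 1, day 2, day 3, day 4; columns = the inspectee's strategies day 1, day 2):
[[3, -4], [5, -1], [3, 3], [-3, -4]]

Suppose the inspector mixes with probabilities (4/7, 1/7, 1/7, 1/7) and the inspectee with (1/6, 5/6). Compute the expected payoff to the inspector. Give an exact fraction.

-73/42

Against (1/6, 5/6), each row's expected payoff is day 1: -17/6; day 2: 0; day 3: 3; day 4: -23/6.
Taking the (4/7, 1/7, 1/7, 1/7)-weighted average: (4/7)·(-17/6) + (1/7)·(0) + (1/7)·(3) + (1/7)·(-23/6) = -73/42.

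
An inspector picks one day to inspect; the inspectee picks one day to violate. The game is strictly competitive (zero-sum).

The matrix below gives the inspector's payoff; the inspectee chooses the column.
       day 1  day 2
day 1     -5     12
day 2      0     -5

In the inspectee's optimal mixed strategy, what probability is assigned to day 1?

Row minima are -5 and -5, so the inspector's maximin is -5; column maxima are 0 and 12, so the inspectee's minimax is 0. These differ, so the equilibrium is in mixed strategies.
Let the inspectee play day 1 with probability q. The inspector is indifferent when −5q + 12(1−q) = −5(1−q), giving q = 17/22.

17/22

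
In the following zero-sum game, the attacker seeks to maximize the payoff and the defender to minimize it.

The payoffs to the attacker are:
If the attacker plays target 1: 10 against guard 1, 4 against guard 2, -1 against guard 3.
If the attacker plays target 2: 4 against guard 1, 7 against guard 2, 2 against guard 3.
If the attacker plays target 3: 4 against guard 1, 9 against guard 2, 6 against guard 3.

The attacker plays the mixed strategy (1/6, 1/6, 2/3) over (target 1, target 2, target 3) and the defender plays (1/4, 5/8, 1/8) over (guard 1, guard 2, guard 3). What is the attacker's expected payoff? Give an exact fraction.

20/3

Against (1/4, 5/8, 1/8), each row's expected payoff is target 1: 39/8; target 2: 45/8; target 3: 59/8.
Taking the (1/6, 1/6, 2/3)-weighted average: (1/6)·(39/8) + (1/6)·(45/8) + (2/3)·(59/8) = 20/3.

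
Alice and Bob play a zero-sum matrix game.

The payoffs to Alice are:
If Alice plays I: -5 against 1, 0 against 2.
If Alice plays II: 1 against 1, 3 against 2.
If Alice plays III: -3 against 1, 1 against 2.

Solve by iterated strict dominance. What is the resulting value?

1

Column 2 is strictly dominated by 1 for Bob (-5<0, 1<3, -3<1); eliminate 2.
Row I is strictly dominated by row II (1>-5); eliminate I.
Row III is strictly dominated by row II (1>-3); eliminate III.
Only (II, 1) remains, with payoff 1.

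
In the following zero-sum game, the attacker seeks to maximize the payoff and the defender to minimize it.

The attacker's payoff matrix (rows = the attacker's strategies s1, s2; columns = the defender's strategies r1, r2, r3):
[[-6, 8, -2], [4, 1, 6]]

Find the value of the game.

38/17

Column r3 is strictly dominated by r1 for the defender (it gives the attacker more in every row).
The remaining 2×2 game on (s1, s2) × (r1, r2) has no saddle point. Let the attacker play s1 with probability p; indifference gives −6p + 4(1−p) = 8p + (1−p), so p = 3/17.
Similarly the defender's optimal q on r1 is 7/17, and the value is -6·(7/17) + (8)·(10/17) = 38/17.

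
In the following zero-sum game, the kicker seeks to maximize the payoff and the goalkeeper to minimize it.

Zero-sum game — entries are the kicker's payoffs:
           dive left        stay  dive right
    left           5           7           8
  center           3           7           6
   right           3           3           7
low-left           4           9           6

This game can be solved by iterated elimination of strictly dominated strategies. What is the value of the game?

Row right is strictly dominated by row left (5>3, 7>3, 8>7); eliminate right.
Column dive right is strictly dominated by dive left for the goalkeeper (5<8, 3<6, 4<6); eliminate dive right.
Row center is strictly dominated by row low-left (4>3, 9>7); eliminate center.
Column stay is strictly dominated by dive left for the goalkeeper (5<7, 4<9); eliminate stay.
Row low-left is strictly dominated by row left (5>4); eliminate low-left.
Only (left, dive left) remains, with payoff 5.

5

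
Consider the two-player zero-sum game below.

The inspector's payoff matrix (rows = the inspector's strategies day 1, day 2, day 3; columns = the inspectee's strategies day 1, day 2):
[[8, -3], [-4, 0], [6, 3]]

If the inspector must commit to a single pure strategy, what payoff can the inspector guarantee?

The worst-case payoff for each row is day 1: -3, day 2: -4, day 3: 3.
The best of these is 3.

3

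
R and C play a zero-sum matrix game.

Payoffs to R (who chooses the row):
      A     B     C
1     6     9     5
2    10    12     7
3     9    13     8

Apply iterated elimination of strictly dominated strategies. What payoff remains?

8

Row 1 is strictly dominated by row 2 (10>6, 12>9, 7>5); eliminate 1.
Column B is strictly dominated by A for C (10<12, 9<13); eliminate B.
Column A is strictly dominated by C for C (7<10, 8<9); eliminate A.
Row 2 is strictly dominated by row 3 (8>7); eliminate 2.
Only (3, C) remains, with payoff 8.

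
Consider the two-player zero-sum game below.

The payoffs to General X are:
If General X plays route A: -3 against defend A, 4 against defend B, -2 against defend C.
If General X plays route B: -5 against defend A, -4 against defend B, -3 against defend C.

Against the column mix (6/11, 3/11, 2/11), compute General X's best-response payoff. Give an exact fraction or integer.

route A: (-3)·(6/11) + (4)·(3/11) + (-2)·(2/11) = -10/11.
route B: (-5)·(6/11) + (-4)·(3/11) + (-3)·(2/11) = -48/11.
The best pure response is route A with expected payoff -10/11.

-10/11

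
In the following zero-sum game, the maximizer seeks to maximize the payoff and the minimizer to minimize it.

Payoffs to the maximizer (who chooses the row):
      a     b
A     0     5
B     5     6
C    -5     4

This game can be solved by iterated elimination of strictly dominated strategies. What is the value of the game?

5

Row A is strictly dominated by row B (5>0, 6>5); eliminate A.
Column b is strictly dominated by a for the minimizer (5<6, -5<4); eliminate b.
Row C is strictly dominated by row B (5>-5); eliminate C.
Only (B, a) remains, with payoff 5.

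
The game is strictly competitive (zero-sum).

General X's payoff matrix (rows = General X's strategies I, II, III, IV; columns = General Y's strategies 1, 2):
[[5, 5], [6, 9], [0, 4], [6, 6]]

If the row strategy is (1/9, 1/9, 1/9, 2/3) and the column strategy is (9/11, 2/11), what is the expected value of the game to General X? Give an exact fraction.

Against (9/11, 2/11), each row's expected payoff is I: 5; II: 72/11; III: 8/11; IV: 6.
Taking the (1/9, 1/9, 1/9, 2/3)-weighted average: (1/9)·(5) + (1/9)·(72/11) + (1/9)·(8/11) + (2/3)·(6) = 59/11.

59/11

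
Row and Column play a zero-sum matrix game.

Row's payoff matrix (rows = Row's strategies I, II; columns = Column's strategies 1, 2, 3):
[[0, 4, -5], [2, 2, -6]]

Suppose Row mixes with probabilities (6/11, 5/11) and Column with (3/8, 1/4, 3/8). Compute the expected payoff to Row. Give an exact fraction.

-41/44

Against (3/8, 1/4, 3/8), each row's expected payoff is I: -7/8; II: -1.
Taking the (6/11, 5/11)-weighted average: (6/11)·(-7/8) + (5/11)·(-1) = -41/44.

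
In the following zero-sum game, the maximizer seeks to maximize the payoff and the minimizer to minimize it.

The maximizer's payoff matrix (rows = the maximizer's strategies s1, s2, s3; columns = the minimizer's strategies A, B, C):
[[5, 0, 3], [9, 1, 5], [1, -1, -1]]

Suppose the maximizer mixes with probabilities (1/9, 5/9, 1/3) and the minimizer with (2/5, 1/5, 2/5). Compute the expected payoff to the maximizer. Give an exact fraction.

158/45

Against (2/5, 1/5, 2/5), each row's expected payoff is s1: 16/5; s2: 29/5; s3: -1/5.
Taking the (1/9, 5/9, 1/3)-weighted average: (1/9)·(16/5) + (5/9)·(29/5) + (1/3)·(-1/5) = 158/45.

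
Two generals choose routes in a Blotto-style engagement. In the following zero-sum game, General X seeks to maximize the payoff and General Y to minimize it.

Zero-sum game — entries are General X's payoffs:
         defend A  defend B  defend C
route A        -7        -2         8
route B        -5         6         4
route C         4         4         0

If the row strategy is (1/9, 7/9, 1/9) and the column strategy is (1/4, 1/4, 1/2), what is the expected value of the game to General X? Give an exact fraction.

Against (1/4, 1/4, 1/2), each row's expected payoff is route A: 7/4; route B: 9/4; route C: 2.
Taking the (1/9, 7/9, 1/9)-weighted average: (1/9)·(7/4) + (7/9)·(9/4) + (1/9)·(2) = 13/6.

13/6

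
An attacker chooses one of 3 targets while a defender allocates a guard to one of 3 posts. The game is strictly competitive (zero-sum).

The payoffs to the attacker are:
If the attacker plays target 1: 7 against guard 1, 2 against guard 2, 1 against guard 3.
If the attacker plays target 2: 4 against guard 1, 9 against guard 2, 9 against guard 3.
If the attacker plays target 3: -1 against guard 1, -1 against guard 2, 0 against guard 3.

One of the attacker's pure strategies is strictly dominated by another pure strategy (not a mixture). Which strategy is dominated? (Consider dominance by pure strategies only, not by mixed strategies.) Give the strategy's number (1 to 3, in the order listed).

Compare target 3 with target 1: 7 > -1, 2 > -1, 1 > 0.
So target 1 strictly dominates target 3 for the attacker; target 3 is strictly dominated.

3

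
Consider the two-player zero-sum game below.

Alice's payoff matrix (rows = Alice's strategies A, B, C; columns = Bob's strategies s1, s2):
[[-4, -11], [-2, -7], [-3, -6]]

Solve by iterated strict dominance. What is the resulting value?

Row A is strictly dominated by row B (-2>-4, -7>-11); eliminate A.
Column s1 is strictly dominated by s2 for Bob (-7<-2, -6<-3); eliminate s1.
Row B is strictly dominated by row C (-6>-7); eliminate B.
Only (C, s2) remains, with payoff -6.

-6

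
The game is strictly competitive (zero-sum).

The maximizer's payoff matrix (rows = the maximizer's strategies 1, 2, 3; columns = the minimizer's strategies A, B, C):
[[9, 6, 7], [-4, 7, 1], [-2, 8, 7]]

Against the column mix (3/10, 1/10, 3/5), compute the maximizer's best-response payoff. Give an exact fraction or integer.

1: (9)·(3/10) + (6)·(1/10) + (7)·(3/5) = 15/2.
2: (-4)·(3/10) + (7)·(1/10) + (1)·(3/5) = 1/10.
3: (-2)·(3/10) + (8)·(1/10) + (7)·(3/5) = 22/5.
The best pure response is 1 with expected payoff 15/2.

15/2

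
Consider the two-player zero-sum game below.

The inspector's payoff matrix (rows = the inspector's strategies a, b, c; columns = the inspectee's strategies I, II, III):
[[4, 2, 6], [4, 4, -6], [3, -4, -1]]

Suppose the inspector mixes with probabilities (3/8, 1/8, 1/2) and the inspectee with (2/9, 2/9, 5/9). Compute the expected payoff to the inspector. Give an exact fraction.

Against (2/9, 2/9, 5/9), each row's expected payoff is a: 14/3; b: -14/9; c: -7/9.
Taking the (3/8, 1/8, 1/2)-weighted average: (3/8)·(14/3) + (1/8)·(-14/9) + (1/2)·(-7/9) = 7/6.

7/6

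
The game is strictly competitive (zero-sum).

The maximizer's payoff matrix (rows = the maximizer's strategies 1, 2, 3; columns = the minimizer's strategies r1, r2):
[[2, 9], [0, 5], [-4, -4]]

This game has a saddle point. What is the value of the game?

Row minima: 2, 0, -4 → the maximizer's maximin is 2.
Column maxima: 2, 9 → the minimizer's minimax is 2.
They coincide at (1, r1), so the value is 2.

2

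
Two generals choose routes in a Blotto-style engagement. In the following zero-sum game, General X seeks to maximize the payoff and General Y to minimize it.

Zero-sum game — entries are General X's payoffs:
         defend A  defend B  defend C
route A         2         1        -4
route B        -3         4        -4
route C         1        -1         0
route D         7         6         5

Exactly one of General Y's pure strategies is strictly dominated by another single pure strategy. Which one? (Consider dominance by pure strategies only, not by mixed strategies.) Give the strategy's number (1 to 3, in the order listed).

1

General Y prefers columns that give General X less. Compare defend A with defend C: -4 < 2, -4 < -3, 0 < 1, 5 < 7.
So defend C strictly dominates defend A for General Y; defend A is strictly dominated.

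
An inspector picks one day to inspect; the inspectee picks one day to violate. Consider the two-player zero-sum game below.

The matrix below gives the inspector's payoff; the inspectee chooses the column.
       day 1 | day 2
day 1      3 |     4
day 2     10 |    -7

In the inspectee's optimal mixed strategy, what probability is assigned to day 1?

Row minima are 3 and -7, so the inspector's maximin is 3; column maxima are 10 and 4, so the inspectee's minimax is 4. These differ, so the equilibrium is in mixed strategies.
Let the inspectee play day 1 with probability q. The inspector is indifferent when 3q + 4(1−q) = 10q − 7(1−q), giving q = 11/18.

11/18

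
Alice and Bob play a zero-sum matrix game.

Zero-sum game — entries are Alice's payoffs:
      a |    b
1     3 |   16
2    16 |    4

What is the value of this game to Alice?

244/25

Row minima are 3 and 4, so Alice's maximin is 4; column maxima are 16 and 16, so Bob's minimax is 16. These differ, so the equilibrium is in mixed strategies.
Let Alice play 1 with probability p. Bob is indifferent when 3p + 16(1−p) = 16p + 4(1−p), giving p = 12/25.
Let Bob play a with probability q. Alice is indifferent when 3q + 16(1−q) = 16q + 4(1−q), giving q = 12/25.
The value is 3·(12/25) + (16)·(13/25) = 244/25.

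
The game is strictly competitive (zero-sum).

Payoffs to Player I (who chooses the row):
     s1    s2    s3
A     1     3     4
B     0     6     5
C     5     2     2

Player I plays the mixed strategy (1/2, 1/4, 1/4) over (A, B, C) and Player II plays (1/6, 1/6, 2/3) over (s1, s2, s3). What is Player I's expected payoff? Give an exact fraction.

Against (1/6, 1/6, 2/3), each row's expected payoff is A: 10/3; B: 13/3; C: 5/2.
Taking the (1/2, 1/4, 1/4)-weighted average: (1/2)·(10/3) + (1/4)·(13/3) + (1/4)·(5/2) = 27/8.

27/8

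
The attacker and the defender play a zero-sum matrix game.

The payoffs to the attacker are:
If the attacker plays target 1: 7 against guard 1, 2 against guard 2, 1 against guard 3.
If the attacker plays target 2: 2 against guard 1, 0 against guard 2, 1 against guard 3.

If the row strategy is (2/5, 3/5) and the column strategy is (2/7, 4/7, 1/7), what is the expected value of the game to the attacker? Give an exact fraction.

61/35

Against (2/7, 4/7, 1/7), each row's expected payoff is target 1: 23/7; target 2: 5/7.
Taking the (2/5, 3/5)-weighted average: (2/5)·(23/7) + (3/5)·(5/7) = 61/35.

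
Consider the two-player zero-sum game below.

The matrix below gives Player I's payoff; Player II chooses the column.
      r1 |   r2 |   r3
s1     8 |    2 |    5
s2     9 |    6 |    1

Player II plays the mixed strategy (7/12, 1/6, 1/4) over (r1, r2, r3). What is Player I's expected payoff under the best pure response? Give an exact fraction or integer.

s1: (8)·(7/12) + (2)·(1/6) + (5)·(1/4) = 25/4.
s2: (9)·(7/12) + (6)·(1/6) + (1)·(1/4) = 13/2.
The best pure response is s2 with expected payoff 13/2.

13/2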